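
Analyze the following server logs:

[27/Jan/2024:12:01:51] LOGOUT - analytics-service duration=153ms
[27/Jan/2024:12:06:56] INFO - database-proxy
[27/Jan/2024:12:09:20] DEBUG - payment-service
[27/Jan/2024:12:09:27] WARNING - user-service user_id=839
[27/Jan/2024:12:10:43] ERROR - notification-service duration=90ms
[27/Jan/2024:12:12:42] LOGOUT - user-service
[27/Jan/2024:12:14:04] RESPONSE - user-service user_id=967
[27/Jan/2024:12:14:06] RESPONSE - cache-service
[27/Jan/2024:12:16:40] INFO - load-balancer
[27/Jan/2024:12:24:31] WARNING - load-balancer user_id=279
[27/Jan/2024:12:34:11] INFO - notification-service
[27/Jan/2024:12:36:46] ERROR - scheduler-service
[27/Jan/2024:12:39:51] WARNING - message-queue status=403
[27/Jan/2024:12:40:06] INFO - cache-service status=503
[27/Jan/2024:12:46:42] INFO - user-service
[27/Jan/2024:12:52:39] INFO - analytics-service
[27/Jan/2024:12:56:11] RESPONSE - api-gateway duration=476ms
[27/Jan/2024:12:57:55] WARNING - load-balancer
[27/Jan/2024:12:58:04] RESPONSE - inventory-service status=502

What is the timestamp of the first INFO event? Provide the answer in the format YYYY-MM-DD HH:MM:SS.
2024-01-27 12:06:56

To find the first event:

1. Filter for all INFO events
2. Sort by timestamp
3. Select the first one
4. Timestamp: 2024-01-27 12:06:56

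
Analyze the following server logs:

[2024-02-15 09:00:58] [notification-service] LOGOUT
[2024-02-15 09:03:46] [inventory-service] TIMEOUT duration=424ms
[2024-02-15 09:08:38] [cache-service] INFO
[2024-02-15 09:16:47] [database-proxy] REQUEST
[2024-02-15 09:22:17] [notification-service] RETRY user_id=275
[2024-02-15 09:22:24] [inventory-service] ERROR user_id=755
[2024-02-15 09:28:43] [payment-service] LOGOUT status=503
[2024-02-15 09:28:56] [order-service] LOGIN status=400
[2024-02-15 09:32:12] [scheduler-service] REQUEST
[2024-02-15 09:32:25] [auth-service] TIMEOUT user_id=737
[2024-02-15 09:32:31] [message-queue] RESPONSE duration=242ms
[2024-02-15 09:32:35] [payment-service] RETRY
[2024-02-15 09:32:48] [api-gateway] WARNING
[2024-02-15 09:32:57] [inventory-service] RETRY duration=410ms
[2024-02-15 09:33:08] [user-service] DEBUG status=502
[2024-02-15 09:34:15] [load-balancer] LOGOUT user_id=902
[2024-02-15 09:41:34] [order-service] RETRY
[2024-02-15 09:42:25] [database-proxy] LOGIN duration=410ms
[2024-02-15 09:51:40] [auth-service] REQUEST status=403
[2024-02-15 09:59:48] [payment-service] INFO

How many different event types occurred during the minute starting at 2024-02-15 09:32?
5

To count unique event types:

1. Filter events in the minute starting at 2024-02-15 09:32
2. Extract event types from matching entries
3. Count unique types: 5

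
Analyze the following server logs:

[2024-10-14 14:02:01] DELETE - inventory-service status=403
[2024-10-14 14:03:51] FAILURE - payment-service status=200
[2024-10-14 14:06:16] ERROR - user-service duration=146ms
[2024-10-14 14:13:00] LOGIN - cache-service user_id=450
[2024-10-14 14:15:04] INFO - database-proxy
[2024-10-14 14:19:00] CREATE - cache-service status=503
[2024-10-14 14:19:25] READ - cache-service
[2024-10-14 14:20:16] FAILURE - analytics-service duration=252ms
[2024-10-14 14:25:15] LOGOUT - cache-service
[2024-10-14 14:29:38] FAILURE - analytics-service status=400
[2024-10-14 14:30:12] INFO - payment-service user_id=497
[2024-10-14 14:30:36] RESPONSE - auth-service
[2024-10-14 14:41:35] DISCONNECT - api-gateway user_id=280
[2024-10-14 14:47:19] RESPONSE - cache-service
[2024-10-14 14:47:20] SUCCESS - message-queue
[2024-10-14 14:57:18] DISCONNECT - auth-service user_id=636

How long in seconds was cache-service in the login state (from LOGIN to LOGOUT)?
735

To calculate state duration:

1. Find LOGIN event for cache-service: 2024-10-14 14:13:00
2. Find LOGOUT event for cache-service: 2024-10-14 14:25:15
3. Calculate duration: 2024-10-14 14:25:15 - 2024-10-14 14:13:00 = 735 seconds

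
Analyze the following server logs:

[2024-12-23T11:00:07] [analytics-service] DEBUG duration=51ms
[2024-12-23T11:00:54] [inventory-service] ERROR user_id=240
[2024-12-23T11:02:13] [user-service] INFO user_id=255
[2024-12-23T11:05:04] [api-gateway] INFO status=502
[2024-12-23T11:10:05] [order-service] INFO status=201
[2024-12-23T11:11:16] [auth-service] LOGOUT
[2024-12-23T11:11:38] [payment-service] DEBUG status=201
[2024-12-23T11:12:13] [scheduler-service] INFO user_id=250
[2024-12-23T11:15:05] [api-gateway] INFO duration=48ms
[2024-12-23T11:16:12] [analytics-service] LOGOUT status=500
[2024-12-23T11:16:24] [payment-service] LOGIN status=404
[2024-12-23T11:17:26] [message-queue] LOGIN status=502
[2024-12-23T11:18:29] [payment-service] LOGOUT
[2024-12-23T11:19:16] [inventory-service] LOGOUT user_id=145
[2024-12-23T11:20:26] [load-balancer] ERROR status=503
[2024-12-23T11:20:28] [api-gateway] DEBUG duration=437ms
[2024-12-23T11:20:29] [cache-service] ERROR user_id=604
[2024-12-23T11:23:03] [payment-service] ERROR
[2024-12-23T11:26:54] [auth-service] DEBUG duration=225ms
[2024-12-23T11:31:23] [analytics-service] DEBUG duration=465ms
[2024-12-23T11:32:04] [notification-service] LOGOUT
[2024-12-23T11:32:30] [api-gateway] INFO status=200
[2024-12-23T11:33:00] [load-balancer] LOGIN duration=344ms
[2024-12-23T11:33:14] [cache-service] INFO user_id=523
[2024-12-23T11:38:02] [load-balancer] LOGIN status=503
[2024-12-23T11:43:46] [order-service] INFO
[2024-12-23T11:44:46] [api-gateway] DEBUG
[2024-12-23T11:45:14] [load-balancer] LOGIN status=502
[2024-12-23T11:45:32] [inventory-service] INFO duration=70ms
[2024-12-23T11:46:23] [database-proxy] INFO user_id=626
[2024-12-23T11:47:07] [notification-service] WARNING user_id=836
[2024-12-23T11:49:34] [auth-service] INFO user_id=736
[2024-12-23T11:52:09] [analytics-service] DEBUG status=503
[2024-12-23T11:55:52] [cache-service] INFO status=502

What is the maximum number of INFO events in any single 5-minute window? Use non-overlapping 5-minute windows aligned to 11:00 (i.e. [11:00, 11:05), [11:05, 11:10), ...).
3

To find the burst window:

1. Divide the log period into non-overlapping 5-minute windows starting at 11:00
2. Count INFO events in each window
3. Find the window with maximum count
4. Maximum events in a window: 3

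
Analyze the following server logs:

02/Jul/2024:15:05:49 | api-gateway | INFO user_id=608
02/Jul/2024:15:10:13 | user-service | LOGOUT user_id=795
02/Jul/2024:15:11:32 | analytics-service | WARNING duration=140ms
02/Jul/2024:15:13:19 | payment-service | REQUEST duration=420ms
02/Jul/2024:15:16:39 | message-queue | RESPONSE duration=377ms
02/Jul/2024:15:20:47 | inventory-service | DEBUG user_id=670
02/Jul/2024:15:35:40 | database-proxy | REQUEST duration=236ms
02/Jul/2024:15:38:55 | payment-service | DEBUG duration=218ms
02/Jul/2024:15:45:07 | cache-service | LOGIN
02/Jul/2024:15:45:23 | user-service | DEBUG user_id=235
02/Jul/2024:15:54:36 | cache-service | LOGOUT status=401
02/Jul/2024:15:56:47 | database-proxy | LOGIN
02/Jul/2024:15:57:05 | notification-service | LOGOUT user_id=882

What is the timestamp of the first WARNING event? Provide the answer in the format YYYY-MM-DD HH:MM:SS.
2024-07-02 15:11:32

To find the first event:

1. Filter for all WARNING events
2. Sort by timestamp
3. Select the first one
4. Timestamp: 2024-07-02 15:11:32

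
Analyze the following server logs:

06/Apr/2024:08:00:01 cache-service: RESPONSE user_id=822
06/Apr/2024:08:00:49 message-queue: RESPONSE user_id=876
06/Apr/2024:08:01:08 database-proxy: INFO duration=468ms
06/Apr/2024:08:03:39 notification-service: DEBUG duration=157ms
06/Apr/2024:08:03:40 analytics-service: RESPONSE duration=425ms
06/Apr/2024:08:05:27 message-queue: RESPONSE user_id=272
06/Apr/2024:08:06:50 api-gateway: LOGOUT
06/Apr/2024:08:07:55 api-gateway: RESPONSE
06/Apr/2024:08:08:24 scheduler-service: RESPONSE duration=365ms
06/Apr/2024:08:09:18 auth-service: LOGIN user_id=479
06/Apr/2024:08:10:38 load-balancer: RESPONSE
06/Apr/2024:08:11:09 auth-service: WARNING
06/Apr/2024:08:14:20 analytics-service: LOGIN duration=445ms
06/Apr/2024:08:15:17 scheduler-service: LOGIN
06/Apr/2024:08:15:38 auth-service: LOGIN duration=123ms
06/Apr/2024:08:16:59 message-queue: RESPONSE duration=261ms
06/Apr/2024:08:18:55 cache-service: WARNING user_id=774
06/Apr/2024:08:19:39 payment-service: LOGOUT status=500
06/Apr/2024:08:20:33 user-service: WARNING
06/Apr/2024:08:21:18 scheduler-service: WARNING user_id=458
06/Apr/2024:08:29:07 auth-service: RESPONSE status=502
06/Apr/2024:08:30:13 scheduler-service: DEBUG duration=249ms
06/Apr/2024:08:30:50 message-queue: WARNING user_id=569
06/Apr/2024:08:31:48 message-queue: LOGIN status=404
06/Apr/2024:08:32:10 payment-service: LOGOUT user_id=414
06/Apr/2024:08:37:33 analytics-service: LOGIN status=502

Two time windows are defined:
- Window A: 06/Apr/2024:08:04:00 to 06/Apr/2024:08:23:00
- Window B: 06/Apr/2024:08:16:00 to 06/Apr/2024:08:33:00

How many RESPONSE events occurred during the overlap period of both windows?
1

To find overlap events:

1. Window A: 06/Apr/2024:08:04:00 to 06/Apr/2024:08:23:00
2. Window B: 06/Apr/2024:08:16:00 to 06/Apr/2024:08:33:00
3. Overlap period: 06/Apr/2024:08:16:00 to 06/Apr/2024:08:23:00
4. Count RESPONSE events in overlap: 1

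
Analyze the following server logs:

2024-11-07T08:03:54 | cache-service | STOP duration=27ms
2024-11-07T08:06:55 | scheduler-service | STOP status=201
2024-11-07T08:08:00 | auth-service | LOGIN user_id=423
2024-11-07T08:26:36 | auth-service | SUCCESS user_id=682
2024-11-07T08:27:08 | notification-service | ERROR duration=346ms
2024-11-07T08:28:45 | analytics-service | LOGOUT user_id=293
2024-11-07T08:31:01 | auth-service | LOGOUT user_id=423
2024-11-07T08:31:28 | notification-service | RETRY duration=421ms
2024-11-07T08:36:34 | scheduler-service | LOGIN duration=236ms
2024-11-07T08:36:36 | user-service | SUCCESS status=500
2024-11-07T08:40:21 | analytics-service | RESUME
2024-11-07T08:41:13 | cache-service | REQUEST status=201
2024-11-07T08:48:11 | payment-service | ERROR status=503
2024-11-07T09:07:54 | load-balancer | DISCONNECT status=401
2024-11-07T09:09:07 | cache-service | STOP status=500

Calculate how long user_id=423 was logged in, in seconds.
1381

To calculate session duration:

1. Find LOGIN event for user_id=423: 2024-11-07T08:08:00
2. Find LOGOUT event for user_id=423: 2024-11-07T08:31:01
3. Session duration: 2024-11-07T08:31:01 - 2024-11-07T08:08:00 = 1381 seconds (23 minutes)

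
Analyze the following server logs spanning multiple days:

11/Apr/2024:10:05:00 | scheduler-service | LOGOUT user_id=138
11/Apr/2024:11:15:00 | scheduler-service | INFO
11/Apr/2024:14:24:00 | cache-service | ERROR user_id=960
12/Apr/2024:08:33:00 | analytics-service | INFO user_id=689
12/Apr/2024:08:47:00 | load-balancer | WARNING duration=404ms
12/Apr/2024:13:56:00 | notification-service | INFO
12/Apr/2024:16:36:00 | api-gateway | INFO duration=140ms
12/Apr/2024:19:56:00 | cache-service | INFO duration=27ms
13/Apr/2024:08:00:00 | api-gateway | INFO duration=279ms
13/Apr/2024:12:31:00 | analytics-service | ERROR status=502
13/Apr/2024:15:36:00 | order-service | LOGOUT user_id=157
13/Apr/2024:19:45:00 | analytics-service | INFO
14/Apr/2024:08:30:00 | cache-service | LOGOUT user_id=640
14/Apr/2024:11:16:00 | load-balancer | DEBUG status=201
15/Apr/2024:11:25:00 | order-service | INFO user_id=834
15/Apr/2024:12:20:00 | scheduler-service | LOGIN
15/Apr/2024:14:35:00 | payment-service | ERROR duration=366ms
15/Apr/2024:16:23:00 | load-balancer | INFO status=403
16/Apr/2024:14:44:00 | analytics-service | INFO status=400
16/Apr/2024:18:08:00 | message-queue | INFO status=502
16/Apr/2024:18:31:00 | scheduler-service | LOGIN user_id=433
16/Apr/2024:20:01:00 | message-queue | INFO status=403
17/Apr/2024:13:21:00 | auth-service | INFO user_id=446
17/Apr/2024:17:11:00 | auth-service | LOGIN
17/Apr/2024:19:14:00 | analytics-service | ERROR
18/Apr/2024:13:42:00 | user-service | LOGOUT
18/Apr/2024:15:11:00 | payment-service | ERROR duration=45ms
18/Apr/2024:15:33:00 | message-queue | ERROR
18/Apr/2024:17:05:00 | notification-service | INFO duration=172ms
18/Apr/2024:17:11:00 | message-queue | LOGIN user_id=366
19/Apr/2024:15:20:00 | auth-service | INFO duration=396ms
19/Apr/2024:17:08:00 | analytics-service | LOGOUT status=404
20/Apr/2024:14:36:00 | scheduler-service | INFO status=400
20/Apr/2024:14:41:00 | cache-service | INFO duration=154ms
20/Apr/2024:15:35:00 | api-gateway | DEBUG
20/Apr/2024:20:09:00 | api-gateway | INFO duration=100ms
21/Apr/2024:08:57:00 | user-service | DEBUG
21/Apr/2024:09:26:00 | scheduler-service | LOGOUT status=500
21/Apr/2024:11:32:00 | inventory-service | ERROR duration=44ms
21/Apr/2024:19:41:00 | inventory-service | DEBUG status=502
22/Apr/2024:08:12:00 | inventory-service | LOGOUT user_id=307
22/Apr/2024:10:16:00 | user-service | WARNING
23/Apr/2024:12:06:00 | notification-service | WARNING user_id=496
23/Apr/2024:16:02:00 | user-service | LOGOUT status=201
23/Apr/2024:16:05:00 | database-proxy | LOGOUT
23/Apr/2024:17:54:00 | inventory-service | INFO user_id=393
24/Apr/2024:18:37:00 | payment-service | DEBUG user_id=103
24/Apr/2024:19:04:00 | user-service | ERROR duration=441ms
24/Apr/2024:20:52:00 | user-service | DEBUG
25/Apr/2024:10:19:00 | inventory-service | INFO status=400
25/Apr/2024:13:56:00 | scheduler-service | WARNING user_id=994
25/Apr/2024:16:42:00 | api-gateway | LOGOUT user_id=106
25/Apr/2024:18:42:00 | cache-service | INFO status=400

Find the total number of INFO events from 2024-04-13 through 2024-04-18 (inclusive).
9

To filter by date range:

1. Date range: 2024-04-13 through 2024-04-18, both dates inclusive
2. Filter for INFO events whose date falls in this range
3. Count matching events: 9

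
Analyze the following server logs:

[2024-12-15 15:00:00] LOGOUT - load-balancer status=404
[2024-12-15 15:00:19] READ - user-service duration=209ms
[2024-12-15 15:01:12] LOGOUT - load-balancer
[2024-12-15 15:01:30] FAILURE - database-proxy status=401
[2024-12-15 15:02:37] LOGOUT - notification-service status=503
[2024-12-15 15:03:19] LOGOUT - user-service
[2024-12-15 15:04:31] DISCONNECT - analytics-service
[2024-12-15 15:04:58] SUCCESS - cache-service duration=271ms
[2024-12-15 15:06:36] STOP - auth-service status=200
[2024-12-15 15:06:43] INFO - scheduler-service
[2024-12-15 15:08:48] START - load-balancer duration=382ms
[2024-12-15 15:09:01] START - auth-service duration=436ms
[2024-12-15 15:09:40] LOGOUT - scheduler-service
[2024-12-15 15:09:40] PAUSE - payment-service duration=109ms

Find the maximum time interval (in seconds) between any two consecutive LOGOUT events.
381

To find the longest gap:

1. Extract all LOGOUT events in chronological order
2. Calculate time differences between consecutive events
3. Find the maximum difference
4. Longest gap: 381 seconds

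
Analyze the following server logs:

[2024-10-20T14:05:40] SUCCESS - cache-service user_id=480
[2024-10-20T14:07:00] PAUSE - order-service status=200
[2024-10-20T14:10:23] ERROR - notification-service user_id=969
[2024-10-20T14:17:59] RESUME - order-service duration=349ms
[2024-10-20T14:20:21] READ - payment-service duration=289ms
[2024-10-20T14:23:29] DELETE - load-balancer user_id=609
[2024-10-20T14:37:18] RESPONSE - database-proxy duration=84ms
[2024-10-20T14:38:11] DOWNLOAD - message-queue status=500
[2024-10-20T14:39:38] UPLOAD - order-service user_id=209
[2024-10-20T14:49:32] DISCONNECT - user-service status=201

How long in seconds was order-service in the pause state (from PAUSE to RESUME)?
659

To calculate state duration:

1. Find PAUSE event for order-service: 2024-10-20T14:07:00
2. Find RESUME event for order-service: 2024-10-20T14:17:59
3. Calculate duration: 2024-10-20T14:17:59 - 2024-10-20T14:07:00 = 659 seconds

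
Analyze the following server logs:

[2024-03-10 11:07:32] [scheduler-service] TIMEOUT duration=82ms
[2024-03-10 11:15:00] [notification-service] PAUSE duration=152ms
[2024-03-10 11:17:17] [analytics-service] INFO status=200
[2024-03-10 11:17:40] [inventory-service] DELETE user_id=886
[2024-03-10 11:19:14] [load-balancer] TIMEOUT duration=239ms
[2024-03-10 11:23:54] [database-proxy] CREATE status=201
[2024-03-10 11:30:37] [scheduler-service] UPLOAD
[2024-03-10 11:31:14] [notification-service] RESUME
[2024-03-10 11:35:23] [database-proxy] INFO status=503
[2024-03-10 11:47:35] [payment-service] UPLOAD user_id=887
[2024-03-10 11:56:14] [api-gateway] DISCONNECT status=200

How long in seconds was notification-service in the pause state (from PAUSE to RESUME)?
974

To calculate state duration:

1. Find PAUSE event for notification-service: 2024-03-10 11:15:00
2. Find RESUME event for notification-service: 2024-03-10 11:31:14
3. Calculate duration: 2024-03-10 11:31:14 - 2024-03-10 11:15:00 = 974 seconds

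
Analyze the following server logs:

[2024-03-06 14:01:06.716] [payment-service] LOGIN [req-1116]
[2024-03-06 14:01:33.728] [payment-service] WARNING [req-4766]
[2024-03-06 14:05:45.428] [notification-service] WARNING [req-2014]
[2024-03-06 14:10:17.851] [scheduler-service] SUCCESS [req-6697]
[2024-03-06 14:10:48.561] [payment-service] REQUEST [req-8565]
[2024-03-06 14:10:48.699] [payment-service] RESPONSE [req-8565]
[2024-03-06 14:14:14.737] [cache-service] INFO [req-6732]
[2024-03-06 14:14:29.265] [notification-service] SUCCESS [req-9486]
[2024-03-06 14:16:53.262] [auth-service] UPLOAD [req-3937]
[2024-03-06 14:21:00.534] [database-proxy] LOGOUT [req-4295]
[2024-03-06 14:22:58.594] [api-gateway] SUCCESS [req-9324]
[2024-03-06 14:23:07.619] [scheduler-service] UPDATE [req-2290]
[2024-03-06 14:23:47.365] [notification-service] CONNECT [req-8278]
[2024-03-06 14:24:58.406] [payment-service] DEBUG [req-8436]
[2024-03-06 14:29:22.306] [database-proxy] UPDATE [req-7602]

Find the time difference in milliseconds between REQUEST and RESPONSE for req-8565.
138

To calculate latency:

1. Find REQUEST with id req-8565: 2024-03-06 14:10:48.561
2. Find RESPONSE with id req-8565: 2024-03-06 14:10:48.699
3. Latency: 2024-03-06 14:10:48.699 - 2024-03-06 14:10:48.561 = 138ms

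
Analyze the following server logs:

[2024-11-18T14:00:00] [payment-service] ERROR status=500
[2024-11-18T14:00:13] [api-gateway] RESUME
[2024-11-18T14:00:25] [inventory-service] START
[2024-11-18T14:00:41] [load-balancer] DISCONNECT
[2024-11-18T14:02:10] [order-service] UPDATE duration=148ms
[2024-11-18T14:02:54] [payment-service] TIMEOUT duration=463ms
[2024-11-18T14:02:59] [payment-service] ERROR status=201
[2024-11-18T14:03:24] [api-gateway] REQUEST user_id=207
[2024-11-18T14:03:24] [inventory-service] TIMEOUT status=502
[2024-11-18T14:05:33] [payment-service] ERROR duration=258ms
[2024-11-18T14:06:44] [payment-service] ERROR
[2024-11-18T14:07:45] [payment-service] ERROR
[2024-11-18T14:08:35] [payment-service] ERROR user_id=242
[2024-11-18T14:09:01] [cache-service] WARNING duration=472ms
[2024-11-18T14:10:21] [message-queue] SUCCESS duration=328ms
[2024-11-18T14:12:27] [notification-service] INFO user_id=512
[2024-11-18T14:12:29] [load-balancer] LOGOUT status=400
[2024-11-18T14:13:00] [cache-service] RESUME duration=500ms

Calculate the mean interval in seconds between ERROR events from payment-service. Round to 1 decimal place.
103.0

To calculate average interval:

1. Find all ERROR events for payment-service in order
2. Calculate time gaps between consecutive events
3. Compute mean of gaps: 515 / 5 = 103.0 seconds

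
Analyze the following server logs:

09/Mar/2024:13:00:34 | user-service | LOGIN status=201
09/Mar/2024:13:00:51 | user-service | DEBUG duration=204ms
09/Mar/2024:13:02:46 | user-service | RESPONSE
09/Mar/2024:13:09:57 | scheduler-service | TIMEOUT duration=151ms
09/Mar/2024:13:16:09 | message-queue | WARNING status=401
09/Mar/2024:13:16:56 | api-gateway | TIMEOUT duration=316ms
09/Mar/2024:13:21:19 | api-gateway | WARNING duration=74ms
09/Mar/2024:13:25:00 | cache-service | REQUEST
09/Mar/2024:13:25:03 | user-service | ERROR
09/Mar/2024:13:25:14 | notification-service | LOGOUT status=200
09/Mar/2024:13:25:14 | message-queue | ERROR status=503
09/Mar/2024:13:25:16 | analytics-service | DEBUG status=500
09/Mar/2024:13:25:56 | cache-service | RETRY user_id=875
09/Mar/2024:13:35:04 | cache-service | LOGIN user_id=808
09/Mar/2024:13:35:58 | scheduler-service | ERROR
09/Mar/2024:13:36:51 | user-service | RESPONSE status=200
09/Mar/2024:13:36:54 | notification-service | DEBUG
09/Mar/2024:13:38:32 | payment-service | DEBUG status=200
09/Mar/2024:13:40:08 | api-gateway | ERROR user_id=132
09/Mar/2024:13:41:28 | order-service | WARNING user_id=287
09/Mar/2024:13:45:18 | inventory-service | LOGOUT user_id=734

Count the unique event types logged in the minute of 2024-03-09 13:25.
5

To count unique event types:

1. Filter events in the minute starting at 2024-03-09 13:25
2. Extract event types from matching entries
3. Count unique types: 5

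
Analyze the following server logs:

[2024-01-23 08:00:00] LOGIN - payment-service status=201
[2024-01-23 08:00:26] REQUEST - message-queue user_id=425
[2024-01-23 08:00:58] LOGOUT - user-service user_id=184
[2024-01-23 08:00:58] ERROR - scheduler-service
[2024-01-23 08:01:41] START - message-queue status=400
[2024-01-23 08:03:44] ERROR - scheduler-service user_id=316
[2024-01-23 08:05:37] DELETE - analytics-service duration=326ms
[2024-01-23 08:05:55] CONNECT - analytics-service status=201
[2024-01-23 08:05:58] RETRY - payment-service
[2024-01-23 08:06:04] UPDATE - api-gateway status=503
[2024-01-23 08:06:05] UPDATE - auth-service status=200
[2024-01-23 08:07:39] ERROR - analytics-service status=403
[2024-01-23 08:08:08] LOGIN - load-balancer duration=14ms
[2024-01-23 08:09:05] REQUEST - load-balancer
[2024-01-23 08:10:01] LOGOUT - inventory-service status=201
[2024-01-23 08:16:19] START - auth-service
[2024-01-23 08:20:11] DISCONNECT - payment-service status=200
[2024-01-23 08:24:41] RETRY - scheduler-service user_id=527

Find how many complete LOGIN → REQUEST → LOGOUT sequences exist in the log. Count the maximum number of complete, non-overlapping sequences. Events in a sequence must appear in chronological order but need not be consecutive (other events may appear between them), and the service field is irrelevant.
2

To count sequences:

1. Look for pattern: LOGIN → REQUEST → LOGOUT
2. Greedily scan the log in chronological order, matching each sequence element in turn (ignoring service)
3. Each time the full pattern completes, increment the count and restart matching from the next event
4. Complete non-overlapping sequences found: 2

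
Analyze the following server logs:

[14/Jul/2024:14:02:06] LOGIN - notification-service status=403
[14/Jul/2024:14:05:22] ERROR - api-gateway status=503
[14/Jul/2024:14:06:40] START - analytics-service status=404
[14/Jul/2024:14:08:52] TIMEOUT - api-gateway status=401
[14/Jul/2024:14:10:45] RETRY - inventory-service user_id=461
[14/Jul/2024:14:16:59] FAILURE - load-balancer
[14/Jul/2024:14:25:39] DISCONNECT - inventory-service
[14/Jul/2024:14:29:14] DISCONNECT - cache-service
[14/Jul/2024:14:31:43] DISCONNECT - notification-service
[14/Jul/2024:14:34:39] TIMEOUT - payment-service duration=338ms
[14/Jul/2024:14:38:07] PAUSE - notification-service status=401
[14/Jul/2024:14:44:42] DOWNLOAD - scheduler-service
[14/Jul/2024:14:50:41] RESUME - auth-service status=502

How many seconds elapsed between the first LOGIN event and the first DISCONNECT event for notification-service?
1777

To find the time between events:

1. Locate the first LOGIN event for notification-service: 14/Jul/2024:14:02:06
2. Locate the first DISCONNECT event for notification-service: 14/Jul/2024:14:31:43
3. Calculate the difference: 14/Jul/2024:14:31:43 - 14/Jul/2024:14:02:06 = 1777 seconds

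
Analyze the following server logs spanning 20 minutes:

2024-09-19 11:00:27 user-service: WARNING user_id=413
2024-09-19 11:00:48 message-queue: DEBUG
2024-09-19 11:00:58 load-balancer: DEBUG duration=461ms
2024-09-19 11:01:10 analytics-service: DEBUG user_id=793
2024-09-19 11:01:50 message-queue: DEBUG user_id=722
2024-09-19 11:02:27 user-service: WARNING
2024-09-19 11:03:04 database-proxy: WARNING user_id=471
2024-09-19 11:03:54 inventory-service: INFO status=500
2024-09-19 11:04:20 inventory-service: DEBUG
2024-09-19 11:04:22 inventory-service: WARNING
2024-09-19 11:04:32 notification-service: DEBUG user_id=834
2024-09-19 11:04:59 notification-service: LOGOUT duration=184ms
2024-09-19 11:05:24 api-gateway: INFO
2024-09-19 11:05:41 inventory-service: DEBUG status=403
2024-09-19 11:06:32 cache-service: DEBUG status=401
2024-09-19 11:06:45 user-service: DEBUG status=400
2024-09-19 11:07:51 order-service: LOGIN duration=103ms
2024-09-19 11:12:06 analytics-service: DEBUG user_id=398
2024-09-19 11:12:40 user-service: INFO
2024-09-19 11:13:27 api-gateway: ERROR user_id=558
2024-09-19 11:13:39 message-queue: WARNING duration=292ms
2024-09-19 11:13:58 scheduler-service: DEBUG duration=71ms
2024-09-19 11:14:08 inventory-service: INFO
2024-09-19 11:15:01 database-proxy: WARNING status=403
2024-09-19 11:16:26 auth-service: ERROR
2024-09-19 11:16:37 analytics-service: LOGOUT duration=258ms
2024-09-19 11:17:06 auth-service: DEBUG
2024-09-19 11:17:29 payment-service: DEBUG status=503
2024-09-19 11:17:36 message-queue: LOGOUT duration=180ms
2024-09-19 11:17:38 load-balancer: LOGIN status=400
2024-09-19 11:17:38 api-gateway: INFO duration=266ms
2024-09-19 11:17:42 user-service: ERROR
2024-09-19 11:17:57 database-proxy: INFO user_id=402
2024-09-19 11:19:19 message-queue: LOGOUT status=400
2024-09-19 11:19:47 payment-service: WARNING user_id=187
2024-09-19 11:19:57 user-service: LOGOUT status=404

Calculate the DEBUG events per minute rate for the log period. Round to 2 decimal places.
0.65

To calculate the rate:

1. Count total DEBUG events: 13
2. Total time period: 20 minutes
3. Rate = 13 / 20 = 0.65 events per minute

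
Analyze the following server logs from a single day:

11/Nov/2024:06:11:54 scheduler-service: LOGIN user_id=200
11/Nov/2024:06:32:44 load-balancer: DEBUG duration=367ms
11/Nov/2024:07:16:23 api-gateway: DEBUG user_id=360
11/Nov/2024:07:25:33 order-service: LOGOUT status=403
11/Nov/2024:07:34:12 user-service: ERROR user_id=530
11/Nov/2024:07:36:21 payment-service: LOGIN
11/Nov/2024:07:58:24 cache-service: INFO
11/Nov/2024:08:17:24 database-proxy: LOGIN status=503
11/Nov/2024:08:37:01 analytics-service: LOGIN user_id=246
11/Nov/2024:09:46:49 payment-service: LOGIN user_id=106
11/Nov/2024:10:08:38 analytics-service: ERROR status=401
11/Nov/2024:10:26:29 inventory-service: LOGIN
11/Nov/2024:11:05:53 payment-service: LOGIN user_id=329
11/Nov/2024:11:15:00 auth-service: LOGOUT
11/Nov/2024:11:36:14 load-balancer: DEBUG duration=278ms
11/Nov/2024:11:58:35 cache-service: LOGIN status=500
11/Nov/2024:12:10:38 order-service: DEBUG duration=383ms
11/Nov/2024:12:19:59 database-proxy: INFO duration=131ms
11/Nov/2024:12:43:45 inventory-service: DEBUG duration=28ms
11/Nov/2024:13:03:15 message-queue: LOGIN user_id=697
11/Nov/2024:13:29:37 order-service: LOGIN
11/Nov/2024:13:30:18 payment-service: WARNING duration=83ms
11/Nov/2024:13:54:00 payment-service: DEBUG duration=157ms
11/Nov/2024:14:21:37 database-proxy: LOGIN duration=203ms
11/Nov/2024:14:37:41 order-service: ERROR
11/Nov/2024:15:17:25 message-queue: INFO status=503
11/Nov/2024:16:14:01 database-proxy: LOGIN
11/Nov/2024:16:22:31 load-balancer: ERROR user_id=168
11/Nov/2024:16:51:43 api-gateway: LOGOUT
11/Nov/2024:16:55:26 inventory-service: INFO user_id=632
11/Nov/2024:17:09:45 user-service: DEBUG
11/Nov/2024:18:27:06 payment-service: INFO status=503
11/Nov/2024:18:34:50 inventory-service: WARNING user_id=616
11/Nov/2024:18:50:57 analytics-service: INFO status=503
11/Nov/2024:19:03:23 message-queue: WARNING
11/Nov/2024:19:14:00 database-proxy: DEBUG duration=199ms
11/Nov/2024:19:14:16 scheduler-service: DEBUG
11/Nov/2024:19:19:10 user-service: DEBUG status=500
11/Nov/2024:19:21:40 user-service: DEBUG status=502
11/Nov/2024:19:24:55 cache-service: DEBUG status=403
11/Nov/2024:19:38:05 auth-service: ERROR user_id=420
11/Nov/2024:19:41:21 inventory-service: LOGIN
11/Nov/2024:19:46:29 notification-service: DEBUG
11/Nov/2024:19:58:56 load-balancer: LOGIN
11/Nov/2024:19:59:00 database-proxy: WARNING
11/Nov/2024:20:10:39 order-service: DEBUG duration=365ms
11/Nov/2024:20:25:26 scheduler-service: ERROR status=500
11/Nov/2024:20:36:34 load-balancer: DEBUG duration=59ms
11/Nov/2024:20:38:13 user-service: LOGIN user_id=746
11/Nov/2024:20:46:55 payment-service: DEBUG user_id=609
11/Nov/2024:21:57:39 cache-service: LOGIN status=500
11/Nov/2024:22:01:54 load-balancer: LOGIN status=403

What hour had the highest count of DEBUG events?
19

To find the peak hour:

1. Group all DEBUG events by hour
2. Count events in each hour
3. Find hour with maximum count
4. Peak hour: 19 (with 6 events)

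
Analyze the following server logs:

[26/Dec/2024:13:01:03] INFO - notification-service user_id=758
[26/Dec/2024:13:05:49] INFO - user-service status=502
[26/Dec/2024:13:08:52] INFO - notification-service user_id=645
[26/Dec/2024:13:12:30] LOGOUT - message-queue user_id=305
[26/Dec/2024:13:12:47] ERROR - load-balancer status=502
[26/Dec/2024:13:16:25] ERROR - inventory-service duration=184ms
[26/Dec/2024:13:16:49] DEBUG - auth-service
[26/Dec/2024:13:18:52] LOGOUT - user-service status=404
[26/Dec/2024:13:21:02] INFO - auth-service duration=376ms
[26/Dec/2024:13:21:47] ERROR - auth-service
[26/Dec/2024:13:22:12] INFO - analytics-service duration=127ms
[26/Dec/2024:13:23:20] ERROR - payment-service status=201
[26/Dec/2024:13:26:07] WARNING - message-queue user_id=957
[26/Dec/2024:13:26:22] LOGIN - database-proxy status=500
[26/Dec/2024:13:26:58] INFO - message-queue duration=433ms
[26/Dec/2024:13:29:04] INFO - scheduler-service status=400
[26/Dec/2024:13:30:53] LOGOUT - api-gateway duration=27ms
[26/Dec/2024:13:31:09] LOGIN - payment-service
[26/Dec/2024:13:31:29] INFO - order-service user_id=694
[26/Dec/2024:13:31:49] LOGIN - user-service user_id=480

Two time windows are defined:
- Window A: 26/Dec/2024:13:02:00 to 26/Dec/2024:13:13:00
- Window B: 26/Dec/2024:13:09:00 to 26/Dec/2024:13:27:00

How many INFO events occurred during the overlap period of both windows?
0

To find overlap events:

1. Window A: 26/Dec/2024:13:02:00 to 26/Dec/2024:13:13:00
2. Window B: 26/Dec/2024:13:09:00 to 26/Dec/2024:13:27:00
3. Overlap period: 26/Dec/2024:13:09:00 to 26/Dec/2024:13:13:00
4. Count INFO events in overlap: 0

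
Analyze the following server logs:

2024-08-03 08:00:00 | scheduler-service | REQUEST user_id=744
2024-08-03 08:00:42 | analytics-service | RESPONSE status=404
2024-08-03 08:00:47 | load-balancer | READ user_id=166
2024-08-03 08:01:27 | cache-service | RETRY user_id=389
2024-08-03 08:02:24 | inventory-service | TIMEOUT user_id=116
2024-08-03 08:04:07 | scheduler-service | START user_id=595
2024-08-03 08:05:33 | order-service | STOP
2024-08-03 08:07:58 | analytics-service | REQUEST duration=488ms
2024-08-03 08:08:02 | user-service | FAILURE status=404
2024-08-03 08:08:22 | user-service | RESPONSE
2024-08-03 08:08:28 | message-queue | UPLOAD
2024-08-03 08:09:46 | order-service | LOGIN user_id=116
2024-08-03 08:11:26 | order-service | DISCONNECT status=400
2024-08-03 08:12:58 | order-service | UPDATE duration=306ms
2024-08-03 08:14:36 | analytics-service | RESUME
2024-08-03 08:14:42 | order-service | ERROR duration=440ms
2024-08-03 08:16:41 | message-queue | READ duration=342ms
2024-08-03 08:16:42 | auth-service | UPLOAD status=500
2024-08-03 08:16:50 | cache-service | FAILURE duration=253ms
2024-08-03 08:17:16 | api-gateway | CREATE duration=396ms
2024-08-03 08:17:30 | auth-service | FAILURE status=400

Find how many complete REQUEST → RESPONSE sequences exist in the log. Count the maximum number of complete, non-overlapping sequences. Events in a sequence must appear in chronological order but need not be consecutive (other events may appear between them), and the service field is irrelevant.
2

To count sequences:

1. Look for pattern: REQUEST → RESPONSE
2. Greedily scan the log in chronological order, matching each sequence element in turn (ignoring service)
3. Each time the full pattern completes, increment the count and restart matching from the next event
4. Complete non-overlapping sequences found: 2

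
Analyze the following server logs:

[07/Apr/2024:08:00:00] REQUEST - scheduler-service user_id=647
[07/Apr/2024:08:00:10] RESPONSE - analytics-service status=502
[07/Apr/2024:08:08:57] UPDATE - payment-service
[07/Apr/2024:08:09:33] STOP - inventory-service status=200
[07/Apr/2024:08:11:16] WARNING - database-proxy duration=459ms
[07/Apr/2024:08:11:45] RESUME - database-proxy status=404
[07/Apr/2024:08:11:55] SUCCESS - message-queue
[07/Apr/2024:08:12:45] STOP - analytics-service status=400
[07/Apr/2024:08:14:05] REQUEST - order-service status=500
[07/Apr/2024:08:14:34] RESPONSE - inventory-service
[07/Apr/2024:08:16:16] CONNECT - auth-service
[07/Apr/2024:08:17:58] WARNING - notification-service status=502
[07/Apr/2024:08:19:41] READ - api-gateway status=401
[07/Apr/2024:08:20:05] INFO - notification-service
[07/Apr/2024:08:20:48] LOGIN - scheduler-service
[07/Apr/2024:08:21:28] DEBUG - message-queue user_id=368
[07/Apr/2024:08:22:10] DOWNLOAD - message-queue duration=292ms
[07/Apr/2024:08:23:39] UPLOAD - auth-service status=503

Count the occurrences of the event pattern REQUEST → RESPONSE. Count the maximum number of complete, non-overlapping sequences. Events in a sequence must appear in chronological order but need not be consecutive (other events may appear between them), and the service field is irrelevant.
2

To count sequences:

1. Look for pattern: REQUEST → RESPONSE
2. Greedily scan the log in chronological order, matching each sequence element in turn (ignoring service)
3. Each time the full pattern completes, increment the count and restart matching from the next event
4. Complete non-overlapping sequences found: 2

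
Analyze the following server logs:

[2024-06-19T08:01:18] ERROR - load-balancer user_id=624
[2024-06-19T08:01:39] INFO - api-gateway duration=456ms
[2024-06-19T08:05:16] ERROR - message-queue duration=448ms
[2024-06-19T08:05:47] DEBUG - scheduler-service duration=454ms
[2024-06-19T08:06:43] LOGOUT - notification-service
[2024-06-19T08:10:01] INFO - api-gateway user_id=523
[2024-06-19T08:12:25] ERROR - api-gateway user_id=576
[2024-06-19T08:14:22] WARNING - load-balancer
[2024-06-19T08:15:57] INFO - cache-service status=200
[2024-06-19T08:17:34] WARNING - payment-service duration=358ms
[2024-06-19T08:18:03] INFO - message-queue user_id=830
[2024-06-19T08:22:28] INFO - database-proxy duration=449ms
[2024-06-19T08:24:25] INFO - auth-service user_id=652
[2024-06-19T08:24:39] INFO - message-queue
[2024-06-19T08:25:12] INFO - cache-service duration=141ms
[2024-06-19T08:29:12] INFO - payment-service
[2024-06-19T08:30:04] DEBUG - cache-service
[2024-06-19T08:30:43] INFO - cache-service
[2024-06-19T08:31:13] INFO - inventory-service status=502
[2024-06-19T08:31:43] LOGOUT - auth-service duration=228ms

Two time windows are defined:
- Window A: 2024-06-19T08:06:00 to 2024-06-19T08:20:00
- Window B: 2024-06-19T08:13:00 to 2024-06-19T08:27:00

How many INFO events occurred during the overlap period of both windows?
2

To find overlap events:

1. Window A: 2024-06-19T08:06:00 to 2024-06-19T08:20:00
2. Window B: 2024-06-19T08:13:00 to 2024-06-19T08:27:00
3. Overlap period: 2024-06-19T08:13:00 to 2024-06-19T08:20:00
4. Count INFO events in overlap: 2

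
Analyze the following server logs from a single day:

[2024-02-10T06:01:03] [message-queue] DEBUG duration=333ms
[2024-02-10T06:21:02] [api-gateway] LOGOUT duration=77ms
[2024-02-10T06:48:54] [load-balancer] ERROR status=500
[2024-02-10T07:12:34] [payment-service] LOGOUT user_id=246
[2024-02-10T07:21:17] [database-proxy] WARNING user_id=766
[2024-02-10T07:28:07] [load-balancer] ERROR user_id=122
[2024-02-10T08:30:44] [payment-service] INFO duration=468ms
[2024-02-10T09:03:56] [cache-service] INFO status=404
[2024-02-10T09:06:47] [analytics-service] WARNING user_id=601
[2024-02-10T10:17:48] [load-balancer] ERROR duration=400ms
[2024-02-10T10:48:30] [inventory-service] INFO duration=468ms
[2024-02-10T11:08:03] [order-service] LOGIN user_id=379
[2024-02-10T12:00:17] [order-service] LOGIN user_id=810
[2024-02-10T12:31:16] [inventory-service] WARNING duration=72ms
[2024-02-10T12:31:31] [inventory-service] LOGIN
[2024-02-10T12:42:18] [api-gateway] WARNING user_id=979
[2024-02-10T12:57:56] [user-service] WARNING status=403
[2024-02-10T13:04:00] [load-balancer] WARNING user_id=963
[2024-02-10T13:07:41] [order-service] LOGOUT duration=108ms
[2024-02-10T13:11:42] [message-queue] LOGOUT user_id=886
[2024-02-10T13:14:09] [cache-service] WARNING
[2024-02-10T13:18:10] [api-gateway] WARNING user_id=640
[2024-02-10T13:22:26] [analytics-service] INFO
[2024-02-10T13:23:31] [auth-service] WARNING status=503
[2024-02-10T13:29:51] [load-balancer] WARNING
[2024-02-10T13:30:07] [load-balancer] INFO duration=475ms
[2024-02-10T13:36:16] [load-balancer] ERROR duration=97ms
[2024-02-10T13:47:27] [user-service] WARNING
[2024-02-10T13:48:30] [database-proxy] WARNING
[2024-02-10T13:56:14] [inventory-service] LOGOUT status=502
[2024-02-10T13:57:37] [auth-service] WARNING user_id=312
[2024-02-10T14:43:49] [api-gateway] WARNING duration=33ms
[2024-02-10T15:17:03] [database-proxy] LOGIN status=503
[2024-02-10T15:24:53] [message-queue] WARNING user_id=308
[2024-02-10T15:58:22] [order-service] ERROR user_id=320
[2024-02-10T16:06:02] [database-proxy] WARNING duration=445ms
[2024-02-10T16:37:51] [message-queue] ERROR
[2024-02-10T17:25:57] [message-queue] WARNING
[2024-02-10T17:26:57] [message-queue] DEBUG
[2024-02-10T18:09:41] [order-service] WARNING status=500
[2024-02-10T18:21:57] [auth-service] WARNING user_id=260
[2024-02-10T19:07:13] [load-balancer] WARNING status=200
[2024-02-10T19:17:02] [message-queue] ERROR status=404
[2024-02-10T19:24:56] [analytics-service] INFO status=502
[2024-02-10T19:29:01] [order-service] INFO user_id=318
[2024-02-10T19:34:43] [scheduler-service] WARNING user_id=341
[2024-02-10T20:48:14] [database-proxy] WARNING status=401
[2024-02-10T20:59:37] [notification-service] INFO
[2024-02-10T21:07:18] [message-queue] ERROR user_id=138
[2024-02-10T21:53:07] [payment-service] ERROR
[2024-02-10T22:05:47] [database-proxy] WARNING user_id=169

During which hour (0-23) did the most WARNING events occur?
13

To find the peak hour:

1. Group all WARNING events by hour
2. Count events in each hour
3. Find hour with maximum count
4. Peak hour: 13 (with 8 events)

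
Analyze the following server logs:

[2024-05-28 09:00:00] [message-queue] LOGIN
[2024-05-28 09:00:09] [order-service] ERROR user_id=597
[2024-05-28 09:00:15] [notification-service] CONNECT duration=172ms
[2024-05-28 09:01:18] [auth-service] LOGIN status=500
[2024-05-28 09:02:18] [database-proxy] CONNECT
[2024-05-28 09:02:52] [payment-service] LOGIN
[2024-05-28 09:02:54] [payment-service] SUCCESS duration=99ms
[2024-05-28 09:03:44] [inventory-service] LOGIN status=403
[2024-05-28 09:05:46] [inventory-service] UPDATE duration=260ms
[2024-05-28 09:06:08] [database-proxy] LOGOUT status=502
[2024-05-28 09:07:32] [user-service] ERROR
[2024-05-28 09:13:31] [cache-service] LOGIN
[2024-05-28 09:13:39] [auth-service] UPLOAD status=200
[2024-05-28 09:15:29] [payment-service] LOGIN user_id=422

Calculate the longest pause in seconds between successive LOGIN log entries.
587

To find the longest gap:

1. Extract all LOGIN events in chronological order
2. Calculate time differences between consecutive events
3. Find the maximum difference
4. Longest gap: 587 seconds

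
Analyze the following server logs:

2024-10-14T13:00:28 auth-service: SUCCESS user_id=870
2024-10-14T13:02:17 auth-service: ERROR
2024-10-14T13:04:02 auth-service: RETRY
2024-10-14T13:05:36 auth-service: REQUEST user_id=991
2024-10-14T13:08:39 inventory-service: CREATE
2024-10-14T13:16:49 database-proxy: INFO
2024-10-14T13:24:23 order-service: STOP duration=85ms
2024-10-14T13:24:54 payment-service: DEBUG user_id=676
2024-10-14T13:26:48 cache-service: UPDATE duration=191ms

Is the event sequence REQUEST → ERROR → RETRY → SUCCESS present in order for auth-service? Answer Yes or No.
No

To verify sequence order:

1. Find all events in sequence REQUEST → ERROR → RETRY → SUCCESS for auth-service
2. Extract their timestamps
3. Check if timestamps are in ascending order
4. Result: No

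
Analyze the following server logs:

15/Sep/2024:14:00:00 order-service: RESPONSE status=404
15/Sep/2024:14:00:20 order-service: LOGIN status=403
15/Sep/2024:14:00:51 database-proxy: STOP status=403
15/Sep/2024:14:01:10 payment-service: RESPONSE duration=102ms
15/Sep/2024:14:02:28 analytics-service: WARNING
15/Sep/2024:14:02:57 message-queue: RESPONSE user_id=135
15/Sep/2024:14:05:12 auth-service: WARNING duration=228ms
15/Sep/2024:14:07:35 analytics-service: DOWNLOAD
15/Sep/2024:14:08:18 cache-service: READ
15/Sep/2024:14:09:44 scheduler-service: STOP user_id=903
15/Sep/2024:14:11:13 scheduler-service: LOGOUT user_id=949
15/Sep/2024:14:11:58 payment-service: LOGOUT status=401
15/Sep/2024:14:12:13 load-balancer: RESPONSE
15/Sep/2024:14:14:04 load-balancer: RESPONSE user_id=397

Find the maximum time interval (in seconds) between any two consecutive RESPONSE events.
556

To find the longest gap:

1. Extract all RESPONSE events in chronological order
2. Calculate time differences between consecutive events
3. Find the maximum difference
4. Longest gap: 556 seconds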